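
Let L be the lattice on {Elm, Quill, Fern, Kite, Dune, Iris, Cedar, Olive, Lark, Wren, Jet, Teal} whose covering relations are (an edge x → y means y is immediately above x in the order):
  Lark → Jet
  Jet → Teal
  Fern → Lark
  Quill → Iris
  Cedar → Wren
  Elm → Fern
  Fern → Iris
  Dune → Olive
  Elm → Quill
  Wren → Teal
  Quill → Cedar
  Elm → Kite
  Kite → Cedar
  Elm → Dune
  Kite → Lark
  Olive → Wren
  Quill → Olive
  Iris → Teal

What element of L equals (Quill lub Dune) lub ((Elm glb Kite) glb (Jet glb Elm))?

Quill ∨ Dune = Olive
Elm ∧ Kite = Elm
Jet ∧ Elm = Elm
Elm ∧ Elm = Elm
Olive ∨ Elm = Olive

Olive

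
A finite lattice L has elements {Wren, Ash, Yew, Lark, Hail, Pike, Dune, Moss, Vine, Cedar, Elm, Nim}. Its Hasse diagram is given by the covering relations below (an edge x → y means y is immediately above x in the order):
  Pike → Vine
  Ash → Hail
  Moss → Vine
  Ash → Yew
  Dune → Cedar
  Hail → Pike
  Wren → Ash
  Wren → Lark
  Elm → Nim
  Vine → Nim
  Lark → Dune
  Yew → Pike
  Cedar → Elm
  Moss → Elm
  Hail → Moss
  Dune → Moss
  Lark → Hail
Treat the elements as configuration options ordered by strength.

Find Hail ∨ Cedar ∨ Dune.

Common upper bounds of {Hail, Cedar, Dune}: Elm, Nim.
The least among these is Elm.

Elm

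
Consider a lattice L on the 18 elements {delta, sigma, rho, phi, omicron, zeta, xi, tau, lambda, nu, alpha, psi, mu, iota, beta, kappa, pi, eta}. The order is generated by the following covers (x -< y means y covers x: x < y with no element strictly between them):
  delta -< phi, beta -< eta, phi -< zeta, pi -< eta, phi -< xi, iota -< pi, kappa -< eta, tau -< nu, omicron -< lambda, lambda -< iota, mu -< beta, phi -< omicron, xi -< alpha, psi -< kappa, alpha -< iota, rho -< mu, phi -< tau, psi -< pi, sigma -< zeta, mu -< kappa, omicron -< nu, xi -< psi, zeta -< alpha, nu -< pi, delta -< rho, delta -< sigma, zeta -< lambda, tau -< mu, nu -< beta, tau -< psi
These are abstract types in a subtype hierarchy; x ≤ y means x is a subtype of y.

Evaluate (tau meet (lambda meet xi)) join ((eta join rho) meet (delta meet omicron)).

lambda ∧ xi = phi
tau ∧ phi = phi
eta ∨ rho = eta
delta ∧ omicron = delta
eta ∧ delta = delta
phi ∨ delta = phi

phi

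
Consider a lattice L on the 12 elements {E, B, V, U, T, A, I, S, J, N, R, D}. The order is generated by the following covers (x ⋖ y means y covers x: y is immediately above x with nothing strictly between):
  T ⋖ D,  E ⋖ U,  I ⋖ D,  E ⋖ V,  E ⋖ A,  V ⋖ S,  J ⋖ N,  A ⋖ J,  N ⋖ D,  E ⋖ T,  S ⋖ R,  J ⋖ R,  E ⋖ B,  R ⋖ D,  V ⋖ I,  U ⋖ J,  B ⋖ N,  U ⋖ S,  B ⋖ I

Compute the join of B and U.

N

Common upper bounds of {B, U}: D, N.
The least among these is N.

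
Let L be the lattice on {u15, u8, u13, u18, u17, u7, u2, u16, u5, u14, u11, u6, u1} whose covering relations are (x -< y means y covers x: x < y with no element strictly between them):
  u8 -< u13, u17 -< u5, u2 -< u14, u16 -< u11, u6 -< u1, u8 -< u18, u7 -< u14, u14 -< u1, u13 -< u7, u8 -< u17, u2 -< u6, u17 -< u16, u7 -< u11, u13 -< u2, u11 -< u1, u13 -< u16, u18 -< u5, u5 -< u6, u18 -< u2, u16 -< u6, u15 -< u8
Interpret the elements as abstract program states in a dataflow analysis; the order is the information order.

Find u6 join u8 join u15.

u6

Common upper bounds of {u6, u8, u15}: u1, u6.
The least among these is u6.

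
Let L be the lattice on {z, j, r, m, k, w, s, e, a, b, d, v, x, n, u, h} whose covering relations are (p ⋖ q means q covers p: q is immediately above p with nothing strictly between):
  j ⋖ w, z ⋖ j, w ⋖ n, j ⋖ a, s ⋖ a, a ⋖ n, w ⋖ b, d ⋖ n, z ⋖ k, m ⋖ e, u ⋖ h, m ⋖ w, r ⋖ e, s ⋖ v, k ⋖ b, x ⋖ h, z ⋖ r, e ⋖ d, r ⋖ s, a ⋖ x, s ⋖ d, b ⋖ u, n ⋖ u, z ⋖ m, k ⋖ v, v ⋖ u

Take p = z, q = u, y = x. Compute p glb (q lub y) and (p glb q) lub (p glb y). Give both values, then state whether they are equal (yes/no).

q lub y = h, so p glb (q lub y) = z glb h = z.
p glb q = z and p glb y = z, so (p glb q) lub (p glb y) = z lub z = z.
Equal: yes.

z; z; yes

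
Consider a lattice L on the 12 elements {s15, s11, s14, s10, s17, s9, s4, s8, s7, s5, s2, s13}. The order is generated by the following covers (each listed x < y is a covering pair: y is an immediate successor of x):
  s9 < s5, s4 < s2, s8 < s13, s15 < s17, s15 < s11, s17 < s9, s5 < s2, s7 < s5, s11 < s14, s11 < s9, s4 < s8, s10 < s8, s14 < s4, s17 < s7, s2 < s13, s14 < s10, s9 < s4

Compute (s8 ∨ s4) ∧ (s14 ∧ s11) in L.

s11

s8 ∨ s4 = s8
s14 ∧ s11 = s11
s8 ∧ s11 = s11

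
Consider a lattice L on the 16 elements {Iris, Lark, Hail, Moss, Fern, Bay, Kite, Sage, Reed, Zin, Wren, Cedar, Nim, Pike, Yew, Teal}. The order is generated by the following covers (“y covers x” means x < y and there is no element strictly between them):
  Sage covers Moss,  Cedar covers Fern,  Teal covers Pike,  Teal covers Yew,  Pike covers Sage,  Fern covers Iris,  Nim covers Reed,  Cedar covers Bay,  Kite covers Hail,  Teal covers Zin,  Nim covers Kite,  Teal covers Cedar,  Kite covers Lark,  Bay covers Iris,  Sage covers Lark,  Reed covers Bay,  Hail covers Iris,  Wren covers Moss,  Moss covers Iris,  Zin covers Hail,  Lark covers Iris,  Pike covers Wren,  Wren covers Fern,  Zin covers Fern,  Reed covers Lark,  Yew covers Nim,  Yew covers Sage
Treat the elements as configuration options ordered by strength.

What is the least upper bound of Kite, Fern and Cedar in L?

Teal

Common upper bounds of {Kite, Fern, Cedar}: Teal.
The least among these is Teal.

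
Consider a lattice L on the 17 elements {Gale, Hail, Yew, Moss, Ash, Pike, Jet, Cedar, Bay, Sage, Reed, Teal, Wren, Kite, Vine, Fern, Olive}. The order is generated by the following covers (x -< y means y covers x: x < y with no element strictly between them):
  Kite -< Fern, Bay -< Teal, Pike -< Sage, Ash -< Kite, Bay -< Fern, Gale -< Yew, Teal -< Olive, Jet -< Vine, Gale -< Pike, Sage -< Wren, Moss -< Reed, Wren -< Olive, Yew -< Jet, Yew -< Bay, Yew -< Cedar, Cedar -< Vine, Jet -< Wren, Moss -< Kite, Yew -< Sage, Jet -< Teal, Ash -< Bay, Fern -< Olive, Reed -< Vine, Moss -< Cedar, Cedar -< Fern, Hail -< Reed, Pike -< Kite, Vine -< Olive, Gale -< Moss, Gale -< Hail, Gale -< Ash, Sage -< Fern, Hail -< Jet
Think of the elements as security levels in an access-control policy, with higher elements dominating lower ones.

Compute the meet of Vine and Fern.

Common lower bounds of {Vine, Fern}: Cedar, Gale, Moss, Yew.
The greatest among these is Cedar.

Cedar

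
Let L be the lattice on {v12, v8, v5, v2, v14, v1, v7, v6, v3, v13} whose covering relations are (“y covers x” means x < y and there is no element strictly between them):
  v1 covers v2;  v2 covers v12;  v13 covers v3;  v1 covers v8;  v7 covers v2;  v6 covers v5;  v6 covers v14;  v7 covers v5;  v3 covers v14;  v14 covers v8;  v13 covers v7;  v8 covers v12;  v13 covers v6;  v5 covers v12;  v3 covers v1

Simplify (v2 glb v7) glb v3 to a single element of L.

v2

v2 ∧ v7 = v2
v2 ∧ v3 = v2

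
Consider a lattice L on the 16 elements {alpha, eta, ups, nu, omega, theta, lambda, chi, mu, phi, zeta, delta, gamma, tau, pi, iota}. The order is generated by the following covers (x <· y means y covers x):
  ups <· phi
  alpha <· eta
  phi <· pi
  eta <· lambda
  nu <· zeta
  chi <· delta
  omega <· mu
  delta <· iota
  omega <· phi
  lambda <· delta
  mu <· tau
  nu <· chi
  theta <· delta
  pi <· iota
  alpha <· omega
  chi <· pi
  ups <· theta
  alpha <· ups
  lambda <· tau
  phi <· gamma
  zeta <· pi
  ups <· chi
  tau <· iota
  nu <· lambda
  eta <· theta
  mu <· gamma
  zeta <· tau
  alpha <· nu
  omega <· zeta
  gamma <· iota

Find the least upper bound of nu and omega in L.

Common upper bounds of {nu, omega}: iota, pi, tau, zeta.
The least among these is zeta.

zeta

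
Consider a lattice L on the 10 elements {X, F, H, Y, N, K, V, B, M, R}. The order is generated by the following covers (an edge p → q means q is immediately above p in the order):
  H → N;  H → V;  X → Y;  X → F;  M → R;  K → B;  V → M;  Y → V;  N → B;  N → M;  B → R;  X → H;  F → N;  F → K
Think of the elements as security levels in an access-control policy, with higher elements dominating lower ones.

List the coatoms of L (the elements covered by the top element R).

The coatoms are exactly the elements covered by R: B, M.

B, M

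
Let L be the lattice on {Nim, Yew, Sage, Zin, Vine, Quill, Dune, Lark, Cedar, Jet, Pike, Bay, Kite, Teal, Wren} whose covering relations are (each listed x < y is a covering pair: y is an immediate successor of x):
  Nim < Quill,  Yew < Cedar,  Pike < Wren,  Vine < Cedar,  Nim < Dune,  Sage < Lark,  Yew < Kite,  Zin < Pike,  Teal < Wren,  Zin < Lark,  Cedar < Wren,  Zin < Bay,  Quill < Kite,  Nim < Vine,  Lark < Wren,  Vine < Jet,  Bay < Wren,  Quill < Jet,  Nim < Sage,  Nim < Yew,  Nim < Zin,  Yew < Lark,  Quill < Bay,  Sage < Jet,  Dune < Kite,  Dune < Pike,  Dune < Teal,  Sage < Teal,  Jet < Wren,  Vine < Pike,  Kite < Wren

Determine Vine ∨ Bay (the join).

Common upper bounds of {Vine, Bay}: Wren.
The least among these is Wren.

Wren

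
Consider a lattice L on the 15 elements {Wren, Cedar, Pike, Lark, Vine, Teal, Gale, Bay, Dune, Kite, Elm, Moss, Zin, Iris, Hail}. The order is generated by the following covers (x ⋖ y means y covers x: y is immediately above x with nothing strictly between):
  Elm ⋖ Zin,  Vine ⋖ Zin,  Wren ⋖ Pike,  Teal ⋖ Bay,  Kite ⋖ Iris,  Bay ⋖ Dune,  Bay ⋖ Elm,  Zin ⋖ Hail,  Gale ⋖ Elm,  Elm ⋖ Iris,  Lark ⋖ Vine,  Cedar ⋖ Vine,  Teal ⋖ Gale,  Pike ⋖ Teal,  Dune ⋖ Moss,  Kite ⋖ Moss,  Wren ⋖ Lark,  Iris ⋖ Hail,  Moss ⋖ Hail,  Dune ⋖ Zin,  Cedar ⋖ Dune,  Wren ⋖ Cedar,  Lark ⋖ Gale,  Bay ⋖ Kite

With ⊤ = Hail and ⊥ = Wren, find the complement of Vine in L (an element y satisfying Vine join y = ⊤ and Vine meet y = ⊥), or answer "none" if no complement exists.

Kite

Need y with Vine ∨ y = Hail and Vine ∧ y = Wren.
Checking each element gives: Kite.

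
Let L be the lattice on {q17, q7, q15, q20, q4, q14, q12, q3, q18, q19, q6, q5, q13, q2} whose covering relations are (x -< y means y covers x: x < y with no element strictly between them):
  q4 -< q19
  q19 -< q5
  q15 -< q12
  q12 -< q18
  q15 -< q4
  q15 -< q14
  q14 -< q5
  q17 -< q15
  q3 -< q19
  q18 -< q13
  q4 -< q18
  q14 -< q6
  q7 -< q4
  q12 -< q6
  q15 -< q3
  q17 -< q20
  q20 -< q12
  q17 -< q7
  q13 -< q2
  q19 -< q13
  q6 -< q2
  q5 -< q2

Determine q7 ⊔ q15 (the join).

Common upper bounds of {q7, q15}: q13, q18, q19, q2, q4, q5.
The least among these is q4.

q4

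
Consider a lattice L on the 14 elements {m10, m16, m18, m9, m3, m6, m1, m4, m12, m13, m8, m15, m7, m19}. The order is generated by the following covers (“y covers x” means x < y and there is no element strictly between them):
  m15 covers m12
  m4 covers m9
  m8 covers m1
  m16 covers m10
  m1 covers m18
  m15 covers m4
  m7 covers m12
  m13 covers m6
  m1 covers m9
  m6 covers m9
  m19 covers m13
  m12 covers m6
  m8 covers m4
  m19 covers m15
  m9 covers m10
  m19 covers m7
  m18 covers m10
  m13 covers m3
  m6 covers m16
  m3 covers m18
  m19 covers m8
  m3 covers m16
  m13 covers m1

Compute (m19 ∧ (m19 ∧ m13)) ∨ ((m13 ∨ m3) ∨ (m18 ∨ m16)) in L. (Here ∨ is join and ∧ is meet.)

m13

m19 ∧ m13 = m13
m19 ∧ m13 = m13
m13 ∨ m3 = m13
m18 ∨ m16 = m3
m13 ∨ m3 = m13
m13 ∨ m13 = m13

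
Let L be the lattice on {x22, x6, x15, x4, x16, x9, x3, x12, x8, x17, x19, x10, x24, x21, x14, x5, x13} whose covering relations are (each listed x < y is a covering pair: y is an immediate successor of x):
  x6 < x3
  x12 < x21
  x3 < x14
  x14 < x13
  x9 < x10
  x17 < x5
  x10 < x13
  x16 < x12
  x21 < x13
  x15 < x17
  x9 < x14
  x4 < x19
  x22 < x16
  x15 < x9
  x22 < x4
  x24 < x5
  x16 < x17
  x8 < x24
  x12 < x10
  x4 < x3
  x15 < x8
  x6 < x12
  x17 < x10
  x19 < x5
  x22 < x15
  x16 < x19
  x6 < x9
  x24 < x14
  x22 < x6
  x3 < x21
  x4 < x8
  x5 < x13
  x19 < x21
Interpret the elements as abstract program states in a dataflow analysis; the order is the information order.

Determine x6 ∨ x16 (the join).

Common upper bounds of {x6, x16}: x10, x12, x13, x21.
The least among these is x12.

x12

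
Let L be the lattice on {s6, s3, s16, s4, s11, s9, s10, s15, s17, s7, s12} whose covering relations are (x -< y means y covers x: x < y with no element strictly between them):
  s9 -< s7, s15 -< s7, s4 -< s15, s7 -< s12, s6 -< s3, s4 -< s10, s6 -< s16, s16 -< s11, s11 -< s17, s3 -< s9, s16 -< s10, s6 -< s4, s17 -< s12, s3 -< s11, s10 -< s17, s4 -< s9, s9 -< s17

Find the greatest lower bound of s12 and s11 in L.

Common lower bounds of {s12, s11}: s11, s16, s3, s6.
The greatest among these is s11.

s11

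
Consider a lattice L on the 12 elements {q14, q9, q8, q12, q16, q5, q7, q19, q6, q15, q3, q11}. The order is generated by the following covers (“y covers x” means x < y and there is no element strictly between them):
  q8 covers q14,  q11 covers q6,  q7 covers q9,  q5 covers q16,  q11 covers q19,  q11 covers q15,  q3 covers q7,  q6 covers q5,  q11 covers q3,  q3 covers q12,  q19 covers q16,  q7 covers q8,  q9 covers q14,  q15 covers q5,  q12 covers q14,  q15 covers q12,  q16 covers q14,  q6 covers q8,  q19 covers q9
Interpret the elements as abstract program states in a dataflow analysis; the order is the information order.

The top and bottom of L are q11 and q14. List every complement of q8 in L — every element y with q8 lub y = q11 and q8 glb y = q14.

q15, q19

Need y with q8 ∨ y = q11 and q8 ∧ y = q14.
Checking each element gives: q15, q19.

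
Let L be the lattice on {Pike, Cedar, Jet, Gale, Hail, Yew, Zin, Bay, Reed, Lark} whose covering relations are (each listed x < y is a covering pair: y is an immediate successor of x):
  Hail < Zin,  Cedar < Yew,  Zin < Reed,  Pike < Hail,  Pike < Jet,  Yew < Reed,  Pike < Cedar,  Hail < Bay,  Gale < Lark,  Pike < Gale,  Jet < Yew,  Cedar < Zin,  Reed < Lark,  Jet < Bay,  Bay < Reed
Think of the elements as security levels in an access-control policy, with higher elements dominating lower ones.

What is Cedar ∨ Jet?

Yew

Common upper bounds of {Cedar, Jet}: Lark, Reed, Yew.
The least among these is Yew.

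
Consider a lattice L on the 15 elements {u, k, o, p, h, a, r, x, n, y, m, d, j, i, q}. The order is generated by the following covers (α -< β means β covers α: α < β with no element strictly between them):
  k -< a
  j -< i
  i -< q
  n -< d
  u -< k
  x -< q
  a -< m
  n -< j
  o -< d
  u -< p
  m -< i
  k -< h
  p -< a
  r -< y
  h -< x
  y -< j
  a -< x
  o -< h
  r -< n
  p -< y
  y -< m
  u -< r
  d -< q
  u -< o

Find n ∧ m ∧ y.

Common lower bounds of {n, m, y}: r, u.
The greatest among these is r.

r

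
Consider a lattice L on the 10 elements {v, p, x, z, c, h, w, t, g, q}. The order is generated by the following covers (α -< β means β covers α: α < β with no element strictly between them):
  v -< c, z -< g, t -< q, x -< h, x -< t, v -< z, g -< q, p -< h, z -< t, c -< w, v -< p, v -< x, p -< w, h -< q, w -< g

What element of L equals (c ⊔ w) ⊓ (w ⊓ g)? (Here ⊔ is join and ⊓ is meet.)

w

c ∨ w = w
w ∧ g = w
w ∧ w = w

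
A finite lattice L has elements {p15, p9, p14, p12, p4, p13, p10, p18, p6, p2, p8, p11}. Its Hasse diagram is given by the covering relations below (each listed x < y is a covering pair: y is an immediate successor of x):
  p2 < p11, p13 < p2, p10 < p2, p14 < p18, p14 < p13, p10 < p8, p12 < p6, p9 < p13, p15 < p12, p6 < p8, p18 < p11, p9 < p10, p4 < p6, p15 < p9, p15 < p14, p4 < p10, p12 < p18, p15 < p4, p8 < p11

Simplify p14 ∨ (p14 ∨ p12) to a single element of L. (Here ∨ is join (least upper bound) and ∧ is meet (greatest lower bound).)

p14 ∨ p12 = p18
p14 ∨ p18 = p18

p18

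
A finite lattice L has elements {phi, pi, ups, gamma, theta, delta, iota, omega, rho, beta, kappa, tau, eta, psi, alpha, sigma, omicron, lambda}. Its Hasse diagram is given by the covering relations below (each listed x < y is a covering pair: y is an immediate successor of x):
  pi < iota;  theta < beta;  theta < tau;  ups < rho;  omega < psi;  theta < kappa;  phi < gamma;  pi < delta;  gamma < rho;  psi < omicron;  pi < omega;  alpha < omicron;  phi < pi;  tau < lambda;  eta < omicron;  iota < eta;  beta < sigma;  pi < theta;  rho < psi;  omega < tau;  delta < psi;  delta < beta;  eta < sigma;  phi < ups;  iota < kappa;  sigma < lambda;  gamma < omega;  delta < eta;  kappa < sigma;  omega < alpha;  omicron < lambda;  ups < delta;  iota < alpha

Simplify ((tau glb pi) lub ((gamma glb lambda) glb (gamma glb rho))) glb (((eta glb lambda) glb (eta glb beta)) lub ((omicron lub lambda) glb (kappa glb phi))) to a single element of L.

tau ∧ pi = pi
gamma ∧ lambda = gamma
gamma ∧ rho = gamma
gamma ∧ gamma = gamma
pi ∨ gamma = omega
eta ∧ lambda = eta
eta ∧ beta = delta
eta ∧ delta = delta
omicron ∨ lambda = lambda
kappa ∧ phi = phi
lambda ∧ phi = phi
delta ∨ phi = delta
omega ∧ delta = pi

pi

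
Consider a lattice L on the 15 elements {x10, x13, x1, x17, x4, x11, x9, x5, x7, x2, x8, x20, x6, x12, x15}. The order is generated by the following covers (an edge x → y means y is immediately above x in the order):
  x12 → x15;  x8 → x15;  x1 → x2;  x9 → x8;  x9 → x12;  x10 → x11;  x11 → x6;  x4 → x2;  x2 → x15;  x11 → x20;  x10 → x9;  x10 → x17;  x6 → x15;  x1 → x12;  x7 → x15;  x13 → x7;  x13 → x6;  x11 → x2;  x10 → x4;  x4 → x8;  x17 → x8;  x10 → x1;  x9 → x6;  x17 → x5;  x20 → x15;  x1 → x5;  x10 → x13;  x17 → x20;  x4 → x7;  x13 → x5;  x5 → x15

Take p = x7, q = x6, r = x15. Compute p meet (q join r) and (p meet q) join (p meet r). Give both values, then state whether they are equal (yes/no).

x7; x7; yes

q join r = x15, so p meet (q join r) = x7 meet x15 = x7.
p meet q = x13 and p meet r = x7, so (p meet q) join (p meet r) = x13 join x7 = x7.
Equal: yes.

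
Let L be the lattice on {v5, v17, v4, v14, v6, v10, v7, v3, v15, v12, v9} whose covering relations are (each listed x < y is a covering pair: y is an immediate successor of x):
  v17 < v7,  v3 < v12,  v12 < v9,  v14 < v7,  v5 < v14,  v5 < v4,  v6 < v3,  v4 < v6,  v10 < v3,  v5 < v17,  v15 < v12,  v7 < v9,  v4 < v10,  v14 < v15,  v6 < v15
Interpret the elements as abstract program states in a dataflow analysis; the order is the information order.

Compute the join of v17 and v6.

Common upper bounds of {v17, v6}: v9.
The least among these is v9.

v9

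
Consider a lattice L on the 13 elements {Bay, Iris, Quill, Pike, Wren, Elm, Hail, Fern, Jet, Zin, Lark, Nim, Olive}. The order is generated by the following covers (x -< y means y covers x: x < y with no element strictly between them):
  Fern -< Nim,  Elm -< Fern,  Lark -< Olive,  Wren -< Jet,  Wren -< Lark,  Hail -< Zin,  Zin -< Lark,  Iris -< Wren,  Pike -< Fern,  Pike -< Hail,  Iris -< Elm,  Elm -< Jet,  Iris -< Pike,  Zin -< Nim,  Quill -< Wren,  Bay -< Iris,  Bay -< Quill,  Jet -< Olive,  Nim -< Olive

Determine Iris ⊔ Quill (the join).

Common upper bounds of {Iris, Quill}: Jet, Lark, Olive, Wren.
The least among these is Wren.

Wren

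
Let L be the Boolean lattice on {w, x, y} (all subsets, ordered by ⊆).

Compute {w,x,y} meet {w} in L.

{w}

{w,x,y} ∧ {w} = {w}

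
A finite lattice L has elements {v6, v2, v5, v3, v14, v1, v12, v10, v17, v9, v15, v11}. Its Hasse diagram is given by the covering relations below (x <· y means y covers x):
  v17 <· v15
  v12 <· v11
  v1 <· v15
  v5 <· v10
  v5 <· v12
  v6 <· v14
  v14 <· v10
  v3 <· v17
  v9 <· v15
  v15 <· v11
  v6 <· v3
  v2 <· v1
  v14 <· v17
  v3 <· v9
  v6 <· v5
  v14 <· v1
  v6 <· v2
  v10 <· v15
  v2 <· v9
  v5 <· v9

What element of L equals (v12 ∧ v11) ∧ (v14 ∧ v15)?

v12 ∧ v11 = v12
v14 ∧ v15 = v14
v12 ∧ v14 = v6

v6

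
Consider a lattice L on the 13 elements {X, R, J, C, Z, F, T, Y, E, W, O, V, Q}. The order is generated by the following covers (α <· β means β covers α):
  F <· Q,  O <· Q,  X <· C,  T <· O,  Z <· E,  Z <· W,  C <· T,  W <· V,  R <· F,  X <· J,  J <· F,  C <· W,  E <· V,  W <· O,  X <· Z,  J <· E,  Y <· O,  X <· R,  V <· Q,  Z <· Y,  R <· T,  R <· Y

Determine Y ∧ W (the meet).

Z

Common lower bounds of {Y, W}: X, Z.
The greatest among these is Z.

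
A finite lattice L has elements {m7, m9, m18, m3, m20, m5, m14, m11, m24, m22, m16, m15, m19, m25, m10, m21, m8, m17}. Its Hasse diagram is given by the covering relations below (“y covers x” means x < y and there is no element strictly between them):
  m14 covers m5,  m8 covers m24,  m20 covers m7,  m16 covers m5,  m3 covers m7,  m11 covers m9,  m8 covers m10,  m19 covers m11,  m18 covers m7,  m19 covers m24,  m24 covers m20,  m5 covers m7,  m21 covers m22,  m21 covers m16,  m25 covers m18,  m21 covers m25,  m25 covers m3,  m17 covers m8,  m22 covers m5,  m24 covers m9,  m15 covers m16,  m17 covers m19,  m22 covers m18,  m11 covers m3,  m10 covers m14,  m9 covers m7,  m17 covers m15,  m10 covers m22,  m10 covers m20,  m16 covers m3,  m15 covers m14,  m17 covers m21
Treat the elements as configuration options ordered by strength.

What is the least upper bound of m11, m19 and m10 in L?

m17

Common upper bounds of {m11, m19, m10}: m17.
The least among these is m17.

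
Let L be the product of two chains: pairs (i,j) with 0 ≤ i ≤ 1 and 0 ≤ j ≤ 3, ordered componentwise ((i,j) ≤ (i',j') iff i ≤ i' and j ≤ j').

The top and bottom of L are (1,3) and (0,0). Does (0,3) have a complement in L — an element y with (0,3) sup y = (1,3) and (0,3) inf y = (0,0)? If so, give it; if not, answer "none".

(1,0)

Need y with (0,3) ∨ y = (1,3) and (0,3) ∧ y = (0,0).
Checking each element gives: (1,0).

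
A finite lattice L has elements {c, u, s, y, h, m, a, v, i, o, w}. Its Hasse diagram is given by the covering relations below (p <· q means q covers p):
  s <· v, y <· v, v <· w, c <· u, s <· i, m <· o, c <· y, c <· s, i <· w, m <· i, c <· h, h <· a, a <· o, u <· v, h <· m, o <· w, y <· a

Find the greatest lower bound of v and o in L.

y

Common lower bounds of {v, o}: c, y.
The greatest among these is y.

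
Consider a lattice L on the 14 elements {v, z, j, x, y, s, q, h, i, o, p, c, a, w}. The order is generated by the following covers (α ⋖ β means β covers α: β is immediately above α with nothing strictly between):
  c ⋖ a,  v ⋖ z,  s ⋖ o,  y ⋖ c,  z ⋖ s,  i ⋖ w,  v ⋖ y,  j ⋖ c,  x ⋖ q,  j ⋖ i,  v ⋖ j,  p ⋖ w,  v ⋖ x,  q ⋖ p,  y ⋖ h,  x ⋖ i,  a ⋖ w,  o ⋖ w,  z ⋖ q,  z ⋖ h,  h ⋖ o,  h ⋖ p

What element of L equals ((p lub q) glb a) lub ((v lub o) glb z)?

p ∨ q = p
p ∧ a = y
v ∨ o = o
o ∧ z = z
y ∨ z = h

h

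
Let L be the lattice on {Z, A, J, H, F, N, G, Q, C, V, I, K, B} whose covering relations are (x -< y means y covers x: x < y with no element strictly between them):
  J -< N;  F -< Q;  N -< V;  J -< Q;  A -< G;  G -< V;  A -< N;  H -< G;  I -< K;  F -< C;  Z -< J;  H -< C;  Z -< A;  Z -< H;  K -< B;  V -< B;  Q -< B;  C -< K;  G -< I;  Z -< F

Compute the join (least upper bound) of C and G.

Common upper bounds of {C, G}: B, K.
The least among these is K.

K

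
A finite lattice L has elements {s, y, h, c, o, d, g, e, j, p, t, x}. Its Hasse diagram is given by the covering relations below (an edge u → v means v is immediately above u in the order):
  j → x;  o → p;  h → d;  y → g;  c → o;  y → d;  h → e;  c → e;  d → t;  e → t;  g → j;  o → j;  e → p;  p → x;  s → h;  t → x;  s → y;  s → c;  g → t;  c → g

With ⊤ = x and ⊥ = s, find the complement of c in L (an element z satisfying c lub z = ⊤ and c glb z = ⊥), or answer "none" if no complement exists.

For every candidate z, either c ∨ z ≠ x or c ∧ z ≠ s; no complement exists.

none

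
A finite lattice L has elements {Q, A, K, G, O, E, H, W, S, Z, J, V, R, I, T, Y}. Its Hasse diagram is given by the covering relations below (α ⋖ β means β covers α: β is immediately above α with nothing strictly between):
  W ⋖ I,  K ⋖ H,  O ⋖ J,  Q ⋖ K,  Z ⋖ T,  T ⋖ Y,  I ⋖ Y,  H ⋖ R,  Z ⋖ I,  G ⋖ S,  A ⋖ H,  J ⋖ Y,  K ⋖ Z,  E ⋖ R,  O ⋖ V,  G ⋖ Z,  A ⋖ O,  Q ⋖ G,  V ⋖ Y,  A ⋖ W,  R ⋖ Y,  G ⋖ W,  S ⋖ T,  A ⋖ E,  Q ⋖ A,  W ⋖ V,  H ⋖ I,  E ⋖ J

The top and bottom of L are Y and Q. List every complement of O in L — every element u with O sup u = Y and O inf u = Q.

Need u with O ∨ u = Y and O ∧ u = Q.
Checking each element gives: K, S, T, Z.

K, S, T, Z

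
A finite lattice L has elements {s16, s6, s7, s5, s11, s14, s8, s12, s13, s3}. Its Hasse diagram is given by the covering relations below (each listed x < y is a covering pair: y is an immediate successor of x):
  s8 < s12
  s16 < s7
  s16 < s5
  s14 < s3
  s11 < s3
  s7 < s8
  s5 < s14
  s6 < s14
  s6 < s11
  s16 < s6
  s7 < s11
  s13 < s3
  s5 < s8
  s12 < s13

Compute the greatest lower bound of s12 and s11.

Common lower bounds of {s12, s11}: s16, s7.
The greatest among these is s7.

s7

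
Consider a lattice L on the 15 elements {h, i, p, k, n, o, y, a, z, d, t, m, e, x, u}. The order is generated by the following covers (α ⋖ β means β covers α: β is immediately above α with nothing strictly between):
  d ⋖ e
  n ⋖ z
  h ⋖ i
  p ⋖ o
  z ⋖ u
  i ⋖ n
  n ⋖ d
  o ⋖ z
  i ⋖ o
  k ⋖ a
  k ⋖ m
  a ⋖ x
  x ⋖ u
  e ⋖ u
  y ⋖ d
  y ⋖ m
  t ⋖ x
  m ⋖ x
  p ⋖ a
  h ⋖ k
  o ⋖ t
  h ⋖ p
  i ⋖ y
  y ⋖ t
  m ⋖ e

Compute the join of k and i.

Common upper bounds of {k, i}: e, m, u, x.
The least among these is m.

m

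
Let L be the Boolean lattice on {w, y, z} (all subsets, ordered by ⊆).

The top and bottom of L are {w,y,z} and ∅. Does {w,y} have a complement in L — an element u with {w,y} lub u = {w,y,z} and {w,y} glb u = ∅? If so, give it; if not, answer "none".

{z}

Need u with {w,y} ∨ u = {w,y,z} and {w,y} ∧ u = ∅.
Checking each element gives: {z}.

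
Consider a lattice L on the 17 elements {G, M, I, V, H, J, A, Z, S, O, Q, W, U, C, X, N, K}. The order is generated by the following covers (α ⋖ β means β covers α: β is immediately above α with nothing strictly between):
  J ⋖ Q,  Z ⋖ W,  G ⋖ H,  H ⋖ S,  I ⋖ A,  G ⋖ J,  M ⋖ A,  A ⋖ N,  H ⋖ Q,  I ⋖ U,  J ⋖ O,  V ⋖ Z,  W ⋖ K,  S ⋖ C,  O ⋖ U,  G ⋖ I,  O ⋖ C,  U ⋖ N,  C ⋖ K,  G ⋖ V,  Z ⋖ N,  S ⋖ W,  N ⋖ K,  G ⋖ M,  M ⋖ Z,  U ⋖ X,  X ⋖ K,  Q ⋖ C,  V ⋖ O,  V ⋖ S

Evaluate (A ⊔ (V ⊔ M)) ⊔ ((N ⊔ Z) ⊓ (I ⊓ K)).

V ∨ M = Z
A ∨ Z = N
N ∨ Z = N
I ∧ K = I
N ∧ I = I
N ∨ I = N

N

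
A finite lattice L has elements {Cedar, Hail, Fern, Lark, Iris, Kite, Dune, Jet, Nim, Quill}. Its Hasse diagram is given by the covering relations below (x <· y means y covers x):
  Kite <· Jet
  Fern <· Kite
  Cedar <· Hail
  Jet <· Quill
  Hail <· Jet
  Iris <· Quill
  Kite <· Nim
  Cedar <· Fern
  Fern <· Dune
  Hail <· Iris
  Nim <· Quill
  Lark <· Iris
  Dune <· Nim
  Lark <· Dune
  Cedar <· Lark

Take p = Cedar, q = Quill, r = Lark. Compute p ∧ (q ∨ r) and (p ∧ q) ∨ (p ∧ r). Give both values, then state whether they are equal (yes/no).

Cedar; Cedar; yes

q ∨ r = Quill, so p ∧ (q ∨ r) = Cedar ∧ Quill = Cedar.
p ∧ q = Cedar and p ∧ r = Cedar, so (p ∧ q) ∨ (p ∧ r) = Cedar ∨ Cedar = Cedar.
Equal: yes.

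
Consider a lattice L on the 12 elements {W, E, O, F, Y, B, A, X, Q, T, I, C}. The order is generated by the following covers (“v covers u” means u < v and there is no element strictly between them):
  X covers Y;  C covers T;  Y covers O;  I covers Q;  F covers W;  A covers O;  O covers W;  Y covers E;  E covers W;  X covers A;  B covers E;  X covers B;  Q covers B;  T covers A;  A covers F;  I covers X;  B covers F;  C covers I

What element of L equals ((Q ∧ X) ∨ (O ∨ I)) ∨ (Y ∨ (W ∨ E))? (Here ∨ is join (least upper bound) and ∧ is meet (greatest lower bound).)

Q ∧ X = B
O ∨ I = I
B ∨ I = I
W ∨ E = E
Y ∨ E = Y
I ∨ Y = I

I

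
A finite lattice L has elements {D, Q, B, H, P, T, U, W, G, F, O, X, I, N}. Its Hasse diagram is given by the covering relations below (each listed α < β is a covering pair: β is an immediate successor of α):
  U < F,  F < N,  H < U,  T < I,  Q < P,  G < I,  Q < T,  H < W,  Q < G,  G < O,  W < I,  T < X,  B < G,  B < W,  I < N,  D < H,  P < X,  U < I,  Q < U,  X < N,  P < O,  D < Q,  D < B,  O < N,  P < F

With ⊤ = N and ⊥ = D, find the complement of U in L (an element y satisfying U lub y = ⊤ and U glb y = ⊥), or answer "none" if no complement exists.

none

For every candidate y, either U ∨ y ≠ N or U ∧ y ≠ D; no complement exists.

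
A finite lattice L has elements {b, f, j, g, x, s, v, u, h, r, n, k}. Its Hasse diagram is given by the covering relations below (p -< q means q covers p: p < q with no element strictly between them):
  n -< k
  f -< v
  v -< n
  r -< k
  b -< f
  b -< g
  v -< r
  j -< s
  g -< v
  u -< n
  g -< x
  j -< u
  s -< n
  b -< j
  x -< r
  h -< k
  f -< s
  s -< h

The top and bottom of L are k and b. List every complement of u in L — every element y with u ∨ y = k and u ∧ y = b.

Need y with u ∨ y = k and u ∧ y = b.
Checking each element gives: r, x.

r, x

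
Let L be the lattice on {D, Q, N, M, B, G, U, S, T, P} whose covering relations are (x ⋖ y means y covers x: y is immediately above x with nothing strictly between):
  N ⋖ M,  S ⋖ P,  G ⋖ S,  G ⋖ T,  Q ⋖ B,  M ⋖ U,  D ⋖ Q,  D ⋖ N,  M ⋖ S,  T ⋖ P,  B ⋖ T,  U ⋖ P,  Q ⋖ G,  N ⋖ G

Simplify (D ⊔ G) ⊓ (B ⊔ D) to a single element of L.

Q

D ∨ G = G
B ∨ D = B
G ∧ B = Q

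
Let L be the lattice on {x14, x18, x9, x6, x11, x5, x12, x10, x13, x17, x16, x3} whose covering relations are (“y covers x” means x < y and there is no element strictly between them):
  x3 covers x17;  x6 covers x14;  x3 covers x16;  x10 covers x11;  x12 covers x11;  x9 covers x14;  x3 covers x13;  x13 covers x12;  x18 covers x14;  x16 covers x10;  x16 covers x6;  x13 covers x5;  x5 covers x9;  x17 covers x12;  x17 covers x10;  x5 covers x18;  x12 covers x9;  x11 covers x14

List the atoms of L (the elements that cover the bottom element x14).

x11, x18, x6, x9

The atoms are exactly the elements that cover x14: x11, x18, x6, x9.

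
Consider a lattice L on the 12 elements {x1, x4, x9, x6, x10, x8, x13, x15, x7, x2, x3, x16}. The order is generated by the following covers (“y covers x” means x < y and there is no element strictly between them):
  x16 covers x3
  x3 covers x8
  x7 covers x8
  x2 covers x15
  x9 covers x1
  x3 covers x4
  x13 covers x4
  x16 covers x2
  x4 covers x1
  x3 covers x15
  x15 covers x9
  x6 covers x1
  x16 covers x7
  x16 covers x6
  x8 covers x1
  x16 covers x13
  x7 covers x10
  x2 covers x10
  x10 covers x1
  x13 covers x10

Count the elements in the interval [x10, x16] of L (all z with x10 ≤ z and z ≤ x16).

The interval [x10, x16] = {x10, x13, x16, x2, x7}, which has 5 elements.

5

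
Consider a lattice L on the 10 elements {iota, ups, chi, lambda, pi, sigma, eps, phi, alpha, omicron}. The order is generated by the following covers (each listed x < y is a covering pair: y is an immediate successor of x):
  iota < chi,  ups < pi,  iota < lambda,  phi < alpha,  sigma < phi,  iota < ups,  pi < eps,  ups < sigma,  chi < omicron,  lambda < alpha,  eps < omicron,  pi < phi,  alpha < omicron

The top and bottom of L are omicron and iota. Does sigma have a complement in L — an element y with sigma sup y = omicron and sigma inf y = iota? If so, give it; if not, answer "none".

chi

Need y with sigma ∨ y = omicron and sigma ∧ y = iota.
Checking each element gives: chi.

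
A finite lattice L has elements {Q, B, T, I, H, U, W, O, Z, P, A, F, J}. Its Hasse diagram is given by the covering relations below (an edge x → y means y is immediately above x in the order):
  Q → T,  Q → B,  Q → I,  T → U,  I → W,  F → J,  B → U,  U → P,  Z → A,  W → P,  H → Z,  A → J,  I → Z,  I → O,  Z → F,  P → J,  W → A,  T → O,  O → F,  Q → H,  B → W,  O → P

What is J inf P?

P

Common lower bounds of {J, P}: B, I, O, P, Q, T, U, W.
The greatest among these is P.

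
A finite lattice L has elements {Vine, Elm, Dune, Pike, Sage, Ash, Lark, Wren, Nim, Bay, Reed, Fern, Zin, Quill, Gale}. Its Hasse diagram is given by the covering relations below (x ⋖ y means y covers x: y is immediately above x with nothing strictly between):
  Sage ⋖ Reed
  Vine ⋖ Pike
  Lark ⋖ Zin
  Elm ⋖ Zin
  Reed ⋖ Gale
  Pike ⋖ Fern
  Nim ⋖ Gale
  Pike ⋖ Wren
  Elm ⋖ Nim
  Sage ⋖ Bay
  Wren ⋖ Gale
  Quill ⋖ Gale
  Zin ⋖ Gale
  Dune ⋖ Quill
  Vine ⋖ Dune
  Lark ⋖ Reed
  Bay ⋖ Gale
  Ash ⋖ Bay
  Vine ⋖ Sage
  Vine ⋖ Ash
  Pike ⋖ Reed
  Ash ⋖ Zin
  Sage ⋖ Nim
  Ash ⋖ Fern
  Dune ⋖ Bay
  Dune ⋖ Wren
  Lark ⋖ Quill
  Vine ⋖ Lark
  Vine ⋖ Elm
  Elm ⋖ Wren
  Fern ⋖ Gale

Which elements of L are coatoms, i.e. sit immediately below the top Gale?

The coatoms are exactly the elements covered by Gale: Bay, Fern, Nim, Quill, Reed, Wren, Zin.

Bay, Fern, Nim, Quill, Reed, Wren, Zin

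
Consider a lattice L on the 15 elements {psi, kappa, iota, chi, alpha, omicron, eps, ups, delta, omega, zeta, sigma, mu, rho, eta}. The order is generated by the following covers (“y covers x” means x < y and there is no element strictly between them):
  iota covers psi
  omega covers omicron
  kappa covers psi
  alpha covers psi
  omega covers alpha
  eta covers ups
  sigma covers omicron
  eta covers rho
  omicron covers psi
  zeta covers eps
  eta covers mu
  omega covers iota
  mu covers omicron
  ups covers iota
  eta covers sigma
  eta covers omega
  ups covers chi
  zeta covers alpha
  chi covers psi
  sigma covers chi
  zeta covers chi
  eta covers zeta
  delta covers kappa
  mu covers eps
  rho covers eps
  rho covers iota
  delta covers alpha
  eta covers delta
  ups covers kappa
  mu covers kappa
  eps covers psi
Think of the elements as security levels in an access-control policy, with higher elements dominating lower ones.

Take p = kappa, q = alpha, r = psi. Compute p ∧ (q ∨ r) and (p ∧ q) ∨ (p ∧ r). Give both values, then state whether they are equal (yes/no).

q ∨ r = alpha, so p ∧ (q ∨ r) = kappa ∧ alpha = psi.
p ∧ q = psi and p ∧ r = psi, so (p ∧ q) ∨ (p ∧ r) = psi ∨ psi = psi.
Equal: yes.

psi; psi; yes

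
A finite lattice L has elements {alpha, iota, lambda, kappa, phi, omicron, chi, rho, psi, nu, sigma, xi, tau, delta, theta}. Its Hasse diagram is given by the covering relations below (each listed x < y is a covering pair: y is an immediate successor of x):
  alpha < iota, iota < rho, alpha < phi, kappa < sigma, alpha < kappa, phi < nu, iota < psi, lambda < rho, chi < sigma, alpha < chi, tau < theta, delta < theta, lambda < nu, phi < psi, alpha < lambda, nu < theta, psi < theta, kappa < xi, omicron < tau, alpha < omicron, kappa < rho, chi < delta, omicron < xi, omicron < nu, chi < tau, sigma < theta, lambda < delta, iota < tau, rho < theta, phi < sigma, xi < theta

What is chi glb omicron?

alpha

Common lower bounds of {chi, omicron}: alpha.
The greatest among these is alpha.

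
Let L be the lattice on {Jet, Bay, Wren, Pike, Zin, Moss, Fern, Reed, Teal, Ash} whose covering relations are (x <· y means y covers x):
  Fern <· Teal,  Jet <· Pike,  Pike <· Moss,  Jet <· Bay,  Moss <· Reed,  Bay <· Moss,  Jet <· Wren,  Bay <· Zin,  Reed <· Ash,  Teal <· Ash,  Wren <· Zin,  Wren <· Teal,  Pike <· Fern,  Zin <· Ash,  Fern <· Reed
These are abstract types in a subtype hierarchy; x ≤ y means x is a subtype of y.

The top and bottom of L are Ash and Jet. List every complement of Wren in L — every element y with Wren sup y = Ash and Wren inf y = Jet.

Need y with Wren ∨ y = Ash and Wren ∧ y = Jet.
Checking each element gives: Moss, Reed.

Moss, Reed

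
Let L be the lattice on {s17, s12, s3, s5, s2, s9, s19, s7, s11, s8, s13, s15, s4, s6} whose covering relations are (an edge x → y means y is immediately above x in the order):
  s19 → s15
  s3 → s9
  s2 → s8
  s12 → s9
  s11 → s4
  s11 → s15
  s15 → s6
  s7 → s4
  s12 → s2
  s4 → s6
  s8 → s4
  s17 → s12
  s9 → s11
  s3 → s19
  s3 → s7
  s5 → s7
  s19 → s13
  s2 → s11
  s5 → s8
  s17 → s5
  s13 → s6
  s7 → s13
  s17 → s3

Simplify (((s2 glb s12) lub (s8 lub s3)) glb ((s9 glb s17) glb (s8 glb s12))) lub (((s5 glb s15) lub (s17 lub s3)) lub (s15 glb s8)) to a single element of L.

s2 ∧ s12 = s12
s8 ∨ s3 = s4
s12 ∨ s4 = s4
s9 ∧ s17 = s17
s8 ∧ s12 = s12
s17 ∧ s12 = s17
s4 ∧ s17 = s17
s5 ∧ s15 = s17
s17 ∨ s3 = s3
s17 ∨ s3 = s3
s15 ∧ s8 = s2
s3 ∨ s2 = s11
s17 ∨ s11 = s11

s11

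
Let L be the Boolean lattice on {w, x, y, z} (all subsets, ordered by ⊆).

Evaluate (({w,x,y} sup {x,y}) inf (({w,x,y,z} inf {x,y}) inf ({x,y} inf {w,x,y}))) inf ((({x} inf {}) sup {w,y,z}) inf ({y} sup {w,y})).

{w,x,y} ∨ {x,y} = {w,x,y}
{w,x,y,z} ∧ {x,y} = {x,y}
{x,y} ∧ {w,x,y} = {x,y}
{x,y} ∧ {x,y} = {x,y}
{w,x,y} ∧ {x,y} = {x,y}
{x} ∧ {} = {}
{} ∨ {w,y,z} = {w,y,z}
{y} ∨ {w,y} = {w,y}
{w,y,z} ∧ {w,y} = {w,y}
{x,y} ∧ {w,y} = {y}

{y}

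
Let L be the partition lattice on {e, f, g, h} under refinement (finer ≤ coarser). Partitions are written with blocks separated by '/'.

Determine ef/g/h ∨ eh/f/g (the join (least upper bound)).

efh/g

The join of ef/g/h and eh/f/g merges any blocks that overlap across the partitions, giving efh/g.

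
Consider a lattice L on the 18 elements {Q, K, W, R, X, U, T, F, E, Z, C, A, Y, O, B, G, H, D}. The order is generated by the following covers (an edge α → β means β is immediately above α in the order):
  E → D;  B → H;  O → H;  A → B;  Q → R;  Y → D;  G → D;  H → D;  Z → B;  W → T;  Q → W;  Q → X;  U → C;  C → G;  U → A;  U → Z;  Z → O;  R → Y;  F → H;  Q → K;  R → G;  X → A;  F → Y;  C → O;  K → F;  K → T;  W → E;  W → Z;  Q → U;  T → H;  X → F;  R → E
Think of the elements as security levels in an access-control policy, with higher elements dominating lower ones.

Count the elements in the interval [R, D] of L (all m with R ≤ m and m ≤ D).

5

The interval [R, D] = {D, E, G, R, Y}, which has 5 elements.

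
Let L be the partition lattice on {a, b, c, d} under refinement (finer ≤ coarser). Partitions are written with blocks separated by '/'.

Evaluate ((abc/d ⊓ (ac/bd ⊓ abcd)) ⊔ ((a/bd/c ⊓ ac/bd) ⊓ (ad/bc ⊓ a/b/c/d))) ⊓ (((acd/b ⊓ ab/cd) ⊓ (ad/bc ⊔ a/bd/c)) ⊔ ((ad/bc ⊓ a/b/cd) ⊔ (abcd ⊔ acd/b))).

ac/bd ∧ abcd = ac/bd
abc/d ∧ ac/bd = ac/b/d
a/bd/c ∧ ac/bd = a/bd/c
ad/bc ∧ a/b/c/d = a/b/c/d
a/bd/c ∧ a/b/c/d = a/b/c/d
ac/b/d ∨ a/b/c/d = ac/b/d
acd/b ∧ ab/cd = a/b/cd
ad/bc ∨ a/bd/c = abcd
a/b/cd ∧ abcd = a/b/cd
ad/bc ∧ a/b/cd = a/b/c/d
abcd ∨ acd/b = abcd
a/b/c/d ∨ abcd = abcd
a/b/cd ∨ abcd = abcd
ac/b/d ∧ abcd = ac/b/d

ac/b/d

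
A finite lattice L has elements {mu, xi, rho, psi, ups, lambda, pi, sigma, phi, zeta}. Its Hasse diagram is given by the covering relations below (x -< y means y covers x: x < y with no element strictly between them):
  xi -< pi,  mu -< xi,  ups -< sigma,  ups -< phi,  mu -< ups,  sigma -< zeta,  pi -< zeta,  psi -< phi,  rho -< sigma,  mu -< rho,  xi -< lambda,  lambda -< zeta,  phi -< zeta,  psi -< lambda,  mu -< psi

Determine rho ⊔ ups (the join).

sigma

Common upper bounds of {rho, ups}: sigma, zeta.
The least among these is sigma.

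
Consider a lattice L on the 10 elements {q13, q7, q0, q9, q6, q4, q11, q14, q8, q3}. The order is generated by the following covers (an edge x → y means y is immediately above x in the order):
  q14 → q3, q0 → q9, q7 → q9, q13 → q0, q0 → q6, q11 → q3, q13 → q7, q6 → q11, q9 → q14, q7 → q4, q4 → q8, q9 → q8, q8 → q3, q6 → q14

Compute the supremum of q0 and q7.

q9

Common upper bounds of {q0, q7}: q14, q3, q8, q9.
The least among these is q9.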